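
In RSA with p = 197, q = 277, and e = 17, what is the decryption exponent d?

φ(n) = (p−1)(q−1) = 196·276 = 54096.
Need d with 17·d ≡ 1 (mod 54096). Apply the extended Euclidean algorithm:
54096 = 3182*17 + 2
17 = 8*2 + 1
2 = 2*1 + 0
Back-substitute:
1 = 17 − 8·2
1 = −8·54096 + 25457·17
So 17·25457 ≡ 1 (mod 54096), hence d = 25457.

25457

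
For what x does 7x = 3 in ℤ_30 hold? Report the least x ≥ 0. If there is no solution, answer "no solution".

9

First find gcd(7, 30):
30 = 4×7 + 2
7 = 3×2 + 1
2 = 2×1 + 0
gcd = 1, so a unique solution mod 30 exists.
Back-substitute for the Bézout coefficients:
1 = 7 − 3·2
1 = −3·30 + 13·7
So 7·(13) ≡ 1 (mod 30), giving 7⁻¹ ≡ 13.
x ≡ 7⁻¹·3 ≡ 13·3 ≡ 9 (mod 30).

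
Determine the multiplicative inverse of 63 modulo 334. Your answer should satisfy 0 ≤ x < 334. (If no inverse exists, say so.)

Apply the Euclidean algorithm to 334 and 63:
334 = 5×63 + 19
63 = 3×19 + 6
19 = 3×6 + 1
6 = 6×1 + 0
The gcd is 1. Working backward:
1 = 19 − 3·6
1 = −3·63 + 10·19
1 = 10·334 − 53·63
Hence 63⁻¹ ≡ -53 ≡ 281 (mod 334).

281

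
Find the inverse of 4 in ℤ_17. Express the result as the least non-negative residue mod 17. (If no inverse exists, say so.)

Apply the Euclidean algorithm to 17 and 4:
17 = 4·4 + 1
4 = 4·1 + 0
The gcd is 1. Working backward:
1 = 17 − 4·4
Thus 4·(-4) ≡ 1 (mod 17); reducing, -4 mod 17 = 13.

13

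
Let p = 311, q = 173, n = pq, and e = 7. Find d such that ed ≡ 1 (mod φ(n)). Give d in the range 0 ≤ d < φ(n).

φ(n) = (p−1)(q−1) = 310·172 = 53320.
Need d with 7·d ≡ 1 (mod 53320). Apply the extended Euclidean algorithm:
53320 = 7617×7 + 1
7 = 7×1 + 0
Back-substitute:
1 = 53320 − 7617·7
So 7·(-7617) ≡ 1 (mod 53320), hence d ≡ -7617 ≡ 45703 (mod 53320).

45703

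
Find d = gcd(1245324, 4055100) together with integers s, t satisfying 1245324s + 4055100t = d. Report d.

12

Repeated division:
4055100 = 3·1245324 + 319128
1245324 = 3·319128 + 287940
319128 = 1·287940 + 31188
287940 = 9·31188 + 7248
31188 = 4·7248 + 2196
7248 = 3·2196 + 660
2196 = 3·660 + 216
660 = 3·216 + 12
216 = 18·12 + 0
gcd(1245324, 4055100) = 12.
Working backward:
12 = 660 − 3·216
12 = −3·2196 + 10·660
12 = 10·7248 − 33·2196
12 = −33·31188 + 142·7248
12 = 142·287940 − 1311·31188
12 = −1311·319128 + 1453·287940
12 = 1453·1245324 − 5670·319128
12 = −5670·4055100 + 18463·1245324
So 12 = (-5670)·4055100 + (18463)·1245324.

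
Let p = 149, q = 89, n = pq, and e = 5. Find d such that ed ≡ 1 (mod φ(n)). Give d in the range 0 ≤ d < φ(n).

φ(n) = (p−1)(q−1) = 148·88 = 13024.
Need d with 5·d ≡ 1 (mod 13024). Apply the extended Euclidean algorithm:
13024 = 2604·5 + 4
5 = 1·4 + 1
4 = 4·1 + 0
Back-substitute:
1 = 5 − 4
1 = −13024 + 2605·5
So 5·2605 ≡ 1 (mod 13024), hence d = 2605.

2605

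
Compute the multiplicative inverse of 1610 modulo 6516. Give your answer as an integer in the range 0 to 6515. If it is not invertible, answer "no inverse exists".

Compute gcd(1610, 6516):
6516 = 4×1610 + 76
1610 = 21×76 + 14
76 = 5×14 + 6
14 = 2×6 + 2
6 = 3×2 + 0
The gcd is 2, not 1, hence no inverse exists.

no inverse exists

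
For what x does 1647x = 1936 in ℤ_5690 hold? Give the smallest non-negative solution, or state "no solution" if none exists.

First find gcd(1647, 5690):
5690 = 3·1647 + 749
1647 = 2·749 + 149
749 = 5·149 + 4
149 = 37·4 + 1
4 = 4·1 + 0
gcd = 1, so a unique solution mod 5690 exists.
Back-substitute for the Bézout coefficients:
1 = 149 − 37·4
1 = −37·749 + 186·149
1 = 186·1647 − 409·749
1 = −409·5690 + 1413·1647
So 1647·(1413) ≡ 1 (mod 5690), giving 1647⁻¹ ≡ 1413.
x ≡ 1647⁻¹·1936 ≡ 1413·1936 ≡ 4368 (mod 5690).

4368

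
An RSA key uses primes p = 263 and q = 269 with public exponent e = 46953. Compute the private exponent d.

φ(n) = (p−1)(q−1) = 262·268 = 70216.
Need d with 46953·d ≡ 1 (mod 70216). Apply the extended Euclidean algorithm:
70216 = 1·46953 + 23263
46953 = 2·23263 + 427
23263 = 54·427 + 205
427 = 2·205 + 17
205 = 12·17 + 1
17 = 17·1 + 0
Back-substitute:
1 = 205 − 12·17
1 = −12·427 + 25·205
1 = 25·23263 − 1362·427
1 = −1362·46953 + 2749·23263
1 = 2749·70216 − 4111·46953
So 46953·(-4111) ≡ 1 (mod 70216), hence d ≡ -4111 ≡ 66105 (mod 70216).

66105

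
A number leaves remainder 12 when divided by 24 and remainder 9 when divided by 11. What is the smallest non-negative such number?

108

Write x = 12 + 24·k. Then 24·k ≡ 9 − 12 ≡ 8 (mod 11).
Need 24⁻¹ mod 11. Extended Euclid on (11, 2):
11 = 5·2 + 1
2 = 2·1 + 0
Back-substitute:
1 = 11 − 5·2
24⁻¹ ≡ 6 (mod 11), so k ≡ 6·8 ≡ 4 (mod 11).
x = 12 + 24·4 = 108.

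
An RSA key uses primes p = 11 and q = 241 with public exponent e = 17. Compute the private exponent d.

1553

φ(n) = (p−1)(q−1) = 10·240 = 2400.
Need d with 17·d ≡ 1 (mod 2400). Apply the extended Euclidean algorithm:
2400 = 141*17 + 3
17 = 5*3 + 2
3 = 1*2 + 1
2 = 2*1 + 0
Back-substitute:
1 = 3 − 2
1 = −17 + 6·3
1 = 6·2400 − 847·17
So 17·(-847) ≡ 1 (mod 2400), hence d ≡ -847 ≡ 1553 (mod 2400).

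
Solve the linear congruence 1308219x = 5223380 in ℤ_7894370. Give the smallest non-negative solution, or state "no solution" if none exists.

gcd(1308219, 7894370):
7894370 = 6*1308219 + 45056
1308219 = 29*45056 + 1595
45056 = 28*1595 + 396
1595 = 4*396 + 11
396 = 36*11 + 0
gcd = 11, but 11 ∤ 5223380, so the congruence has no solution.

no solution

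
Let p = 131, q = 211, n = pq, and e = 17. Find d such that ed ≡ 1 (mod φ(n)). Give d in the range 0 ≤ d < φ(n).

14453

φ(n) = (p−1)(q−1) = 130·210 = 27300.
Need d with 17·d ≡ 1 (mod 27300). Apply the extended Euclidean algorithm:
27300 = 1605·17 + 15
17 = 1·15 + 2
15 = 7·2 + 1
2 = 2·1 + 0
Back-substitute:
1 = 15 − 7·2
1 = −7·17 + 8·15
1 = 8·27300 − 12847·17
So 17·(-12847) ≡ 1 (mod 27300), hence d ≡ -12847 ≡ 14453 (mod 27300).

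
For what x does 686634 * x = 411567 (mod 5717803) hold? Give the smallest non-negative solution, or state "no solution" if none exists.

202129

First find gcd(686634, 5717803):
5717803 = 8·686634 + 224731
686634 = 3·224731 + 12441
224731 = 18·12441 + 793
12441 = 15·793 + 546
793 = 1·546 + 247
546 = 2·247 + 52
247 = 4·52 + 39
52 = 1·39 + 13
39 = 3·13 + 0
gcd = 13 and 13 | 411567, so solutions exist. Divide through by 13: 52818x ≡ 31659 (mod 439831).
Now find 52818⁻¹ mod 439831:
439831 = 8*52818 + 17287
52818 = 3*17287 + 957
17287 = 18*957 + 61
957 = 15*61 + 42
61 = 1*42 + 19
42 = 2*19 + 4
19 = 4*4 + 3
4 = 1*3 + 1
3 = 3*1 + 0
Back-substitute:
1 = 4 − 3
1 = −19 + 5·4
1 = 5·42 − 11·19
1 = −11·61 + 16·42
1 = 16·957 − 251·61
1 = −251·17287 + 4534·957
1 = 4534·52818 − 13853·17287
1 = −13853·439831 + 115358·52818
So 52818⁻¹ ≡ 115358 (mod 439831).
Then x ≡ 115358·31659 ≡ 202129 (mod 439831); the smallest non-negative solution is x = 202129.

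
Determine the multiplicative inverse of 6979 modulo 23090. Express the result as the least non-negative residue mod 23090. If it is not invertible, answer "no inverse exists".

20559

Run Euclid on (23090, 6979):
23090 = 3*6979 + 2153
6979 = 3*2153 + 520
2153 = 4*520 + 73
520 = 7*73 + 9
73 = 8*9 + 1
9 = 9*1 + 0
gcd = 1, so the inverse exists. Back-substitute:
1 = 73 − 8·9
1 = −8·520 + 57·73
1 = 57·2153 − 236·520
1 = −236·6979 + 765·2153
1 = 765·23090 − 2531·6979
Hence 6979⁻¹ ≡ -2531 ≡ 20559 (mod 23090).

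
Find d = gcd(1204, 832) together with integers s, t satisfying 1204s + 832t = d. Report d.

4

Apply Euclid's algorithm to 1204 and 832:
1204 = 1*832 + 372
832 = 2*372 + 88
372 = 4*88 + 20
88 = 4*20 + 8
20 = 2*8 + 4
8 = 2*4 + 0
gcd(1204, 832) = 4.
Working backward:
4 = 20 − 2·8
4 = −2·88 + 9·20
4 = 9·372 − 38·88
4 = −38·832 + 85·372
4 = 85·1204 − 123·832
So 4 = (85)·1204 + (-123)·832.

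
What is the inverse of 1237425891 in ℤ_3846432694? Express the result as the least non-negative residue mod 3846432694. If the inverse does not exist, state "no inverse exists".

Euclidean algorithm on 3846432694, 1237425891:
3846432694 = 3·1237425891 + 134155021
1237425891 = 9·134155021 + 30030702
134155021 = 4·30030702 + 14032213
30030702 = 2·14032213 + 1966276
14032213 = 7·1966276 + 268281
1966276 = 7·268281 + 88309
268281 = 3·88309 + 3354
88309 = 26·3354 + 1105
3354 = 3·1105 + 39
1105 = 28·39 + 13
39 = 3·13 + 0
Since gcd = 13 > 1, 1237425891 is not a unit mod 3846432694.

no inverse exists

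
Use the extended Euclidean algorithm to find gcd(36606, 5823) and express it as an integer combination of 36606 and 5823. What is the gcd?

3

Repeated division:
36606 = 6×5823 + 1668
5823 = 3×1668 + 819
1668 = 2×819 + 30
819 = 27×30 + 9
30 = 3×9 + 3
9 = 3×3 + 0
gcd(36606, 5823) = 3.
Back-substituting:
3 = 30 − 3·9
3 = −3·819 + 82·30
3 = 82·1668 − 167·819
3 = −167·5823 + 583·1668
3 = 583·36606 − 3665·5823
So 3 = (583)·36606 + (-3665)·5823.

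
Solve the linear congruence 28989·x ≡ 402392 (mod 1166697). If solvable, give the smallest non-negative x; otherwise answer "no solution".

no solution

gcd(28989, 1166697):
1166697 = 40·28989 + 7137
28989 = 4·7137 + 441
7137 = 16·441 + 81
441 = 5·81 + 36
81 = 2·36 + 9
36 = 4·9 + 0
gcd = 9, but 9 ∤ 402392, so the congruence has no solution.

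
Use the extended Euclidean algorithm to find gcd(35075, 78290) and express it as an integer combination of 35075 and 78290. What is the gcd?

5

Apply Euclid's algorithm to 78290 and 35075:
78290 = 2*35075 + 8140
35075 = 4*8140 + 2515
8140 = 3*2515 + 595
2515 = 4*595 + 135
595 = 4*135 + 55
135 = 2*55 + 25
55 = 2*25 + 5
25 = 5*5 + 0
gcd(35075, 78290) = 5.
Working backward:
5 = 55 − 2·25
5 = −2·135 + 5·55
5 = 5·595 − 22·135
5 = −22·2515 + 93·595
5 = 93·8140 − 301·2515
5 = −301·35075 + 1297·8140
5 = 1297·78290 − 2895·35075
So 5 = (1297)·78290 + (-2895)·35075.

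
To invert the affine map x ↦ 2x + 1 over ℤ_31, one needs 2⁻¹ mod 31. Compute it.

Run Euclid on (31, 2):
31 = 15·2 + 1
2 = 2·1 + 0
Since gcd(2, 31) = 1, back-substitute to write 1 as a combination:
1 = 31 − 15·2
Thus 2·(-15) ≡ 1 (mod 31); reducing, -15 mod 31 = 16.

16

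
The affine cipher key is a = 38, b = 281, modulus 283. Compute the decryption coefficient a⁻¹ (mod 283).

216

Extended Euclidean algorithm:
283 = 7*38 + 17
38 = 2*17 + 4
17 = 4*4 + 1
4 = 4*1 + 0
Since gcd(38, 283) = 1, back-substitute to write 1 as a combination:
1 = 17 − 4·4
1 = −4·38 + 9·17
1 = 9·283 − 67·38
Thus 38·(-67) ≡ 1 (mod 283); reducing, -67 mod 283 = 216.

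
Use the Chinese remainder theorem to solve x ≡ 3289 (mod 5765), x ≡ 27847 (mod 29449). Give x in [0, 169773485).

Write x = 3289 + 5765·k. Then 5765·k ≡ 27847 − 3289 ≡ 24558 (mod 29449).
Need 5765⁻¹ mod 29449. Extended Euclid on (29449, 5765):
29449 = 5*5765 + 624
5765 = 9*624 + 149
624 = 4*149 + 28
149 = 5*28 + 9
28 = 3*9 + 1
9 = 9*1 + 0
Back-substitute:
1 = 28 − 3·9
1 = −3·149 + 16·28
1 = 16·624 − 67·149
1 = −67·5765 + 619·624
1 = 619·29449 − 3162·5765
5765⁻¹ ≡ 26287 (mod 29449), so k ≡ 26287·24558 ≡ 4617 (mod 29449).
x = 3289 + 5765·4617 = 26620294.

26620294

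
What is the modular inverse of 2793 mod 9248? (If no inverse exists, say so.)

3033

Run Euclid on (9248, 2793):
9248 = 3*2793 + 869
2793 = 3*869 + 186
869 = 4*186 + 125
186 = 1*125 + 61
125 = 2*61 + 3
61 = 20*3 + 1
3 = 3*1 + 0
gcd = 1, so the inverse exists. Back-substitute:
1 = 61 − 20·3
1 = −20·125 + 41·61
1 = 41·186 − 61·125
1 = −61·869 + 285·186
1 = 285·2793 − 916·869
1 = −916·9248 + 3033·2793
So 2793·3033 ≡ 1 (mod 9248).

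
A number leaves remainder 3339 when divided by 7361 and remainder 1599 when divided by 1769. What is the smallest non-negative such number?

643746

Write x = 3339 + 7361·k. Then 7361·k ≡ 1599 − 3339 ≡ 29 (mod 1769).
Need 7361⁻¹ mod 1769. Extended Euclid on (1769, 285):
1769 = 6×285 + 59
285 = 4×59 + 49
59 = 1×49 + 10
49 = 4×10 + 9
10 = 1×9 + 1
9 = 9×1 + 0
Back-substitute:
1 = 10 − 9
1 = −49 + 5·10
1 = 5·59 − 6·49
1 = −6·285 + 29·59
1 = 29·1769 − 180·285
7361⁻¹ ≡ 1589 (mod 1769), so k ≡ 1589·29 ≡ 87 (mod 1769).
x = 3339 + 7361·87 = 643746.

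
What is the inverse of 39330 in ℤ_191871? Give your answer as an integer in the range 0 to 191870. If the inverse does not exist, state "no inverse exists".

no inverse exists

Euclidean algorithm on 191871, 39330:
191871 = 4×39330 + 34551
39330 = 1×34551 + 4779
34551 = 7×4779 + 1098
4779 = 4×1098 + 387
1098 = 2×387 + 324
387 = 1×324 + 63
324 = 5×63 + 9
63 = 7×9 + 0
Since gcd = 9 > 1, 39330 is not a unit mod 191871.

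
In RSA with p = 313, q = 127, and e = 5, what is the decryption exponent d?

φ(n) = (p−1)(q−1) = 312·126 = 39312.
Need d with 5·d ≡ 1 (mod 39312). Apply the extended Euclidean algorithm:
39312 = 7862*5 + 2
5 = 2*2 + 1
2 = 2*1 + 0
Back-substitute:
1 = 5 − 2·2
1 = −2·39312 + 15725·5
So 5·15725 ≡ 1 (mod 39312), hence d = 15725.

15725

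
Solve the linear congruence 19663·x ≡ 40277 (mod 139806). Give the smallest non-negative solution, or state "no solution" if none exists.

First find gcd(19663, 139806):
139806 = 7*19663 + 2165
19663 = 9*2165 + 178
2165 = 12*178 + 29
178 = 6*29 + 4
29 = 7*4 + 1
4 = 4*1 + 0
gcd = 1, so a unique solution mod 139806 exists.
Back-substitute for the Bézout coefficients:
1 = 29 − 7·4
1 = −7·178 + 43·29
1 = 43·2165 − 523·178
1 = −523·19663 + 4750·2165
1 = 4750·139806 − 33773·19663
So 19663·(-33773) ≡ 1 (mod 139806), giving 19663⁻¹ ≡ 106033.
x ≡ 19663⁻¹·40277 ≡ 106033·40277 ≡ 37259 (mod 139806).

37259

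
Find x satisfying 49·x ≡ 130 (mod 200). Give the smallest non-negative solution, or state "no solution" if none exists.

170

First find gcd(49, 200):
200 = 4·49 + 4
49 = 12·4 + 1
4 = 4·1 + 0
gcd = 1, so a unique solution mod 200 exists.
Back-substitute for the Bézout coefficients:
1 = 49 − 12·4
1 = −12·200 + 49·49
So 49·(49) ≡ 1 (mod 200), giving 49⁻¹ ≡ 49.
x ≡ 49⁻¹·130 ≡ 49·130 ≡ 170 (mod 200).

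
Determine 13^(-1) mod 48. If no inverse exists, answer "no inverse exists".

37

Run Euclid on (48, 13):
48 = 3·13 + 9
13 = 1·9 + 4
9 = 2·4 + 1
4 = 4·1 + 0
The gcd is 1. Working backward:
1 = 9 − 2·4
1 = −2·13 + 3·9
1 = 3·48 − 11·13
So 13·(-11) ≡ 1 (mod 48), and -11 ≡ 37 (mod 48).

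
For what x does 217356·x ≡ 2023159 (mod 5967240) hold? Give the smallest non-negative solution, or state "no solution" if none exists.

gcd(217356, 5967240):
5967240 = 27×217356 + 98628
217356 = 2×98628 + 20100
98628 = 4×20100 + 18228
20100 = 1×18228 + 1872
18228 = 9×1872 + 1380
1872 = 1×1380 + 492
1380 = 2×492 + 396
492 = 1×396 + 96
396 = 4×96 + 12
96 = 8×12 + 0
gcd = 12, but 12 ∤ 2023159, so the congruence has no solution.

no solution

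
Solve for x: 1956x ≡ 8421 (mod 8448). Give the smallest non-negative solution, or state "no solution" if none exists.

no solution

gcd(1956, 8448):
8448 = 4×1956 + 624
1956 = 3×624 + 84
624 = 7×84 + 36
84 = 2×36 + 12
36 = 3×12 + 0
gcd = 12, but 12 ∤ 8421, so the congruence has no solution.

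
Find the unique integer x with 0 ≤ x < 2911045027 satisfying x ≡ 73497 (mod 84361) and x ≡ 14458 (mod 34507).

79794642

Write x = 73497 + 84361·k. Then 84361·k ≡ 14458 − 73497 ≡ 9975 (mod 34507).
Need 84361⁻¹ mod 34507. Extended Euclid on (34507, 15347):
34507 = 2×15347 + 3813
15347 = 4×3813 + 95
3813 = 40×95 + 13
95 = 7×13 + 4
13 = 3×4 + 1
4 = 4×1 + 0
Back-substitute:
1 = 13 − 3·4
1 = −3·95 + 22·13
1 = 22·3813 − 883·95
1 = −883·15347 + 3554·3813
1 = 3554·34507 − 7991·15347
84361⁻¹ ≡ 26516 (mod 34507), so k ≡ 26516·9975 ≡ 945 (mod 34507).
x = 73497 + 84361·945 = 79794642.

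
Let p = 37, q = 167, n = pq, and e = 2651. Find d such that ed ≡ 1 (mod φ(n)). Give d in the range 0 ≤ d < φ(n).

5843

φ(n) = (p−1)(q−1) = 36·166 = 5976.
Need d with 2651·d ≡ 1 (mod 5976). Apply the extended Euclidean algorithm:
5976 = 2·2651 + 674
2651 = 3·674 + 629
674 = 1·629 + 45
629 = 13·45 + 44
45 = 1·44 + 1
44 = 44·1 + 0
Back-substitute:
1 = 45 − 44
1 = −629 + 14·45
1 = 14·674 − 15·629
1 = −15·2651 + 59·674
1 = 59·5976 − 133·2651
So 2651·(-133) ≡ 1 (mod 5976), hence d ≡ -133 ≡ 5843 (mod 5976).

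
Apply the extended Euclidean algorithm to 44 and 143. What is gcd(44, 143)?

11

Apply Euclid's algorithm to 143 and 44:
143 = 3×44 + 11
44 = 4×11 + 0
gcd(44, 143) = 11.
Back-substituting:
11 = 143 − 3·44
So 11 = (1)·143 + (-3)·44.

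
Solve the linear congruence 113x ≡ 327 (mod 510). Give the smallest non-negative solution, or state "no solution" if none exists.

First find gcd(113, 510):
510 = 4×113 + 58
113 = 1×58 + 55
58 = 1×55 + 3
55 = 18×3 + 1
3 = 3×1 + 0
gcd = 1, so a unique solution mod 510 exists.
Back-substitute for the Bézout coefficients:
1 = 55 − 18·3
1 = −18·58 + 19·55
1 = 19·113 − 37·58
1 = −37·510 + 167·113
So 113·(167) ≡ 1 (mod 510), giving 113⁻¹ ≡ 167.
x ≡ 113⁻¹·327 ≡ 167·327 ≡ 39 (mod 510).

39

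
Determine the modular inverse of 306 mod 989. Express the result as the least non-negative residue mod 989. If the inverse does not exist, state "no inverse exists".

Apply the Euclidean algorithm to 989 and 306:
989 = 3·306 + 71
306 = 4·71 + 22
71 = 3·22 + 5
22 = 4·5 + 2
5 = 2·2 + 1
2 = 2·1 + 0
Since gcd(306, 989) = 1, back-substitute to write 1 as a combination:
1 = 5 − 2·2
1 = −2·22 + 9·5
1 = 9·71 − 29·22
1 = −29·306 + 125·71
1 = 125·989 − 404·306
So 306·(-404) ≡ 1 (mod 989), and -404 ≡ 585 (mod 989).

585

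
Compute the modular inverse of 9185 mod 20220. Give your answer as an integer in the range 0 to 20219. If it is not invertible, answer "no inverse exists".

Compute gcd(9185, 20220):
20220 = 2×9185 + 1850
9185 = 4×1850 + 1785
1850 = 1×1785 + 65
1785 = 27×65 + 30
65 = 2×30 + 5
30 = 6×5 + 0
The gcd is 5, not 1, hence no inverse exists.

no inverse exists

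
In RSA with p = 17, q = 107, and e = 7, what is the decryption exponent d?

φ(n) = (p−1)(q−1) = 16·106 = 1696.
Need d with 7·d ≡ 1 (mod 1696). Apply the extended Euclidean algorithm:
1696 = 242*7 + 2
7 = 3*2 + 1
2 = 2*1 + 0
Back-substitute:
1 = 7 − 3·2
1 = −3·1696 + 727·7
So 7·727 ≡ 1 (mod 1696), hence d = 727.

727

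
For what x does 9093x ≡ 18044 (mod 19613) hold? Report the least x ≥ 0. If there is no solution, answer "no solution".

First find gcd(9093, 19613):
19613 = 2×9093 + 1427
9093 = 6×1427 + 531
1427 = 2×531 + 365
531 = 1×365 + 166
365 = 2×166 + 33
166 = 5×33 + 1
33 = 33×1 + 0
gcd = 1, so a unique solution mod 19613 exists.
Back-substitute for the Bézout coefficients:
1 = 166 − 5·33
1 = −5·365 + 11·166
1 = 11·531 − 16·365
1 = −16·1427 + 43·531
1 = 43·9093 − 274·1427
1 = −274·19613 + 591·9093
So 9093·(591) ≡ 1 (mod 19613), giving 9093⁻¹ ≡ 591.
x ≡ 9093⁻¹·18044 ≡ 591·18044 ≡ 14145 (mod 19613).

14145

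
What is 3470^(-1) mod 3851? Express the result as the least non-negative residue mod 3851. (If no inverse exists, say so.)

1597

Extended Euclidean algorithm:
3851 = 1×3470 + 381
3470 = 9×381 + 41
381 = 9×41 + 12
41 = 3×12 + 5
12 = 2×5 + 2
5 = 2×2 + 1
2 = 2×1 + 0
The gcd is 1. Working backward:
1 = 5 − 2·2
1 = −2·12 + 5·5
1 = 5·41 − 17·12
1 = −17·381 + 158·41
1 = 158·3470 − 1439·381
1 = −1439·3851 + 1597·3470
So 3470·1597 ≡ 1 (mod 3851).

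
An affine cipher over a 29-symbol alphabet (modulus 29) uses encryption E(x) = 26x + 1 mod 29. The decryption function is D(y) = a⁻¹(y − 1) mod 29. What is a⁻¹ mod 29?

Run Euclid on (29, 26):
29 = 1×26 + 3
26 = 8×3 + 2
3 = 1×2 + 1
2 = 2×1 + 0
The gcd is 1. Working backward:
1 = 3 − 2
1 = −26 + 9·3
1 = 9·29 − 10·26
So 26·(-10) ≡ 1 (mod 29), and -10 ≡ 19 (mod 29).

19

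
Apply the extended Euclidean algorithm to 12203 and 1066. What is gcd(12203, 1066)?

Repeated division:
12203 = 11×1066 + 477
1066 = 2×477 + 112
477 = 4×112 + 29
112 = 3×29 + 25
29 = 1×25 + 4
25 = 6×4 + 1
4 = 4×1 + 0
gcd(12203, 1066) = 1.
Back-substituting:
1 = 25 − 6·4
1 = −6·29 + 7·25
1 = 7·112 − 27·29
1 = −27·477 + 115·112
1 = 115·1066 − 257·477
1 = −257·12203 + 2942·1066
So 1 = (-257)·12203 + (2942)·1066.

1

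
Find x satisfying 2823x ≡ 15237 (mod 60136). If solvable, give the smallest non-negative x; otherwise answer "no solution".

45379

First find gcd(2823, 60136):
60136 = 21×2823 + 853
2823 = 3×853 + 264
853 = 3×264 + 61
264 = 4×61 + 20
61 = 3×20 + 1
20 = 20×1 + 0
gcd = 1, so a unique solution mod 60136 exists.
Back-substitute for the Bézout coefficients:
1 = 61 − 3·20
1 = −3·264 + 13·61
1 = 13·853 − 42·264
1 = −42·2823 + 139·853
1 = 139·60136 − 2961·2823
So 2823·(-2961) ≡ 1 (mod 60136), giving 2823⁻¹ ≡ 57175.
x ≡ 2823⁻¹·15237 ≡ 57175·15237 ≡ 45379 (mod 60136).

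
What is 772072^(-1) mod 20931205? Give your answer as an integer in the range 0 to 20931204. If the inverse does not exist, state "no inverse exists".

gcd(20931205, 772072) by repeated division:
20931205 = 27·772072 + 85261
772072 = 9·85261 + 4723
85261 = 18·4723 + 247
4723 = 19·247 + 30
247 = 8·30 + 7
30 = 4·7 + 2
7 = 3·2 + 1
2 = 2·1 + 0
The gcd is 1. Working backward:
1 = 7 − 3·2
1 = −3·30 + 13·7
1 = 13·247 − 107·30
1 = −107·4723 + 2046·247
1 = 2046·85261 − 36935·4723
1 = −36935·772072 + 334461·85261
1 = 334461·20931205 − 9067382·772072
Hence 772072⁻¹ ≡ -9067382 ≡ 11863823 (mod 20931205).

11863823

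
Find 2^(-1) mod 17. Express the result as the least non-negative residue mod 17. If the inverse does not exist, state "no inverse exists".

Extended Euclidean algorithm:
17 = 8*2 + 1
2 = 2*1 + 0
The gcd is 1. Working backward:
1 = 17 − 8·2
So 2·(-8) ≡ 1 (mod 17), and -8 ≡ 9 (mod 17).

9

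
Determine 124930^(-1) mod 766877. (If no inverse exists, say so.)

Apply the Euclidean algorithm to 766877 and 124930:
766877 = 6*124930 + 17297
124930 = 7*17297 + 3851
17297 = 4*3851 + 1893
3851 = 2*1893 + 65
1893 = 29*65 + 8
65 = 8*8 + 1
8 = 8*1 + 0
gcd = 1, so the inverse exists. Back-substitute:
1 = 65 − 8·8
1 = −8·1893 + 233·65
1 = 233·3851 − 474·1893
1 = −474·17297 + 2129·3851
1 = 2129·124930 − 15377·17297
1 = −15377·766877 + 94391·124930
So 124930·94391 ≡ 1 (mod 766877).

94391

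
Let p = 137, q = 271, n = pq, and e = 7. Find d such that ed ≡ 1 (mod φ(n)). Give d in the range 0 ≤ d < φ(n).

20983

φ(n) = (p−1)(q−1) = 136·270 = 36720.
Need d with 7·d ≡ 1 (mod 36720). Apply the extended Euclidean algorithm:
36720 = 5245×7 + 5
7 = 1×5 + 2
5 = 2×2 + 1
2 = 2×1 + 0
Back-substitute:
1 = 5 − 2·2
1 = −2·7 + 3·5
1 = 3·36720 − 15737·7
So 7·(-15737) ≡ 1 (mod 36720), hence d ≡ -15737 ≡ 20983 (mod 36720).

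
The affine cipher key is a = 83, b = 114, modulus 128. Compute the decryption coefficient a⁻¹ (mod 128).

Apply the Euclidean algorithm to 128 and 83:
128 = 1·83 + 45
83 = 1·45 + 38
45 = 1·38 + 7
38 = 5·7 + 3
7 = 2·3 + 1
3 = 3·1 + 0
Since gcd(83, 128) = 1, back-substitute to write 1 as a combination:
1 = 7 − 2·3
1 = −2·38 + 11·7
1 = 11·45 − 13·38
1 = −13·83 + 24·45
1 = 24·128 − 37·83
So 83·(-37) ≡ 1 (mod 128), and -37 ≡ 91 (mod 128).

91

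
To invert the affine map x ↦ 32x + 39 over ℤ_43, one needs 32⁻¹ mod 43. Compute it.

Extended Euclidean algorithm:
43 = 1·32 + 11
32 = 2·11 + 10
11 = 1·10 + 1
10 = 10·1 + 0
gcd = 1, so the inverse exists. Back-substitute:
1 = 11 − 10
1 = −32 + 3·11
1 = 3·43 − 4·32
Thus 32·(-4) ≡ 1 (mod 43); reducing, -4 mod 43 = 39.

39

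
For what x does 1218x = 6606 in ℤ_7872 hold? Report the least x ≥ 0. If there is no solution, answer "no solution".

167

First find gcd(1218, 7872):
7872 = 6·1218 + 564
1218 = 2·564 + 90
564 = 6·90 + 24
90 = 3·24 + 18
24 = 1·18 + 6
18 = 3·6 + 0
gcd = 6 and 6 | 6606, so solutions exist. Divide through by 6: 203x ≡ 1101 (mod 1312).
Now find 203⁻¹ mod 1312:
1312 = 6*203 + 94
203 = 2*94 + 15
94 = 6*15 + 4
15 = 3*4 + 3
4 = 1*3 + 1
3 = 3*1 + 0
Back-substitute:
1 = 4 − 3
1 = −15 + 4·4
1 = 4·94 − 25·15
1 = −25·203 + 54·94
1 = 54·1312 − 349·203
So 203·(-349) ≡ 1 (mod 1312), i.e. 203⁻¹ ≡ 963.
Then x ≡ 963·1101 ≡ 167 (mod 1312); the smallest non-negative solution is x = 167.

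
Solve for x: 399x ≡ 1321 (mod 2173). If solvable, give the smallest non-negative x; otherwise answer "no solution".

439

First find gcd(399, 2173):
2173 = 5*399 + 178
399 = 2*178 + 43
178 = 4*43 + 6
43 = 7*6 + 1
6 = 6*1 + 0
gcd = 1, so a unique solution mod 2173 exists.
Back-substitute for the Bézout coefficients:
1 = 43 − 7·6
1 = −7·178 + 29·43
1 = 29·399 − 65·178
1 = −65·2173 + 354·399
So 399·(354) ≡ 1 (mod 2173), giving 399⁻¹ ≡ 354.
x ≡ 399⁻¹·1321 ≡ 354·1321 ≡ 439 (mod 2173).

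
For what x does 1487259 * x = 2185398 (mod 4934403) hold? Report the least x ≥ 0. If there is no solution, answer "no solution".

First find gcd(1487259, 4934403):
4934403 = 3*1487259 + 472626
1487259 = 3*472626 + 69381
472626 = 6*69381 + 56340
69381 = 1*56340 + 13041
56340 = 4*13041 + 4176
13041 = 3*4176 + 513
4176 = 8*513 + 72
513 = 7*72 + 9
72 = 8*9 + 0
gcd = 9 and 9 | 2185398, so solutions exist. Divide through by 9: 165251x ≡ 242822 (mod 548267).
Now find 165251⁻¹ mod 548267:
548267 = 3·165251 + 52514
165251 = 3·52514 + 7709
52514 = 6·7709 + 6260
7709 = 1·6260 + 1449
6260 = 4·1449 + 464
1449 = 3·464 + 57
464 = 8·57 + 8
57 = 7·8 + 1
8 = 8·1 + 0
Back-substitute:
1 = 57 − 7·8
1 = −7·464 + 57·57
1 = 57·1449 − 178·464
1 = −178·6260 + 769·1449
1 = 769·7709 − 947·6260
1 = −947·52514 + 6451·7709
1 = 6451·165251 − 20300·52514
1 = −20300·548267 + 67351·165251
So 165251⁻¹ ≡ 67351 (mod 548267).
Then x ≡ 67351·242822 ≡ 48179 (mod 548267); the smallest non-negative solution is x = 48179.

48179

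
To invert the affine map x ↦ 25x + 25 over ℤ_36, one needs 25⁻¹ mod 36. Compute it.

13

Run Euclid on (36, 25):
36 = 1*25 + 11
25 = 2*11 + 3
11 = 3*3 + 2
3 = 1*2 + 1
2 = 2*1 + 0
Since gcd(25, 36) = 1, back-substitute to write 1 as a combination:
1 = 3 − 2
1 = −11 + 4·3
1 = 4·25 − 9·11
1 = −9·36 + 13·25
So 25·13 ≡ 1 (mod 36).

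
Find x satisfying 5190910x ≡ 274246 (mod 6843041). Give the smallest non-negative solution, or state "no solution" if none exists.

First find gcd(5190910, 6843041):
6843041 = 1×5190910 + 1652131
5190910 = 3×1652131 + 234517
1652131 = 7×234517 + 10512
234517 = 22×10512 + 3253
10512 = 3×3253 + 753
3253 = 4×753 + 241
753 = 3×241 + 30
241 = 8×30 + 1
30 = 30×1 + 0
gcd = 1, so a unique solution mod 6843041 exists.
Back-substitute for the Bézout coefficients:
1 = 241 − 8·30
1 = −8·753 + 25·241
1 = 25·3253 − 108·753
1 = −108·10512 + 349·3253
1 = 349·234517 − 7786·10512
1 = −7786·1652131 + 54851·234517
1 = 54851·5190910 − 172339·1652131
1 = −172339·6843041 + 227190·5190910
So 5190910·(227190) ≡ 1 (mod 6843041), giving 5190910⁻¹ ≡ 227190.
x ≡ 5190910⁻¹·274246 ≡ 227190·274246 ≡ 60435 (mod 6843041).

60435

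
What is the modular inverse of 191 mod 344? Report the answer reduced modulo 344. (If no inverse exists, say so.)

Extended Euclidean algorithm:
344 = 1×191 + 153
191 = 1×153 + 38
153 = 4×38 + 1
38 = 38×1 + 0
gcd = 1, so the inverse exists. Back-substitute:
1 = 153 − 4·38
1 = −4·191 + 5·153
1 = 5·344 − 9·191
Hence 191⁻¹ ≡ -9 ≡ 335 (mod 344).

335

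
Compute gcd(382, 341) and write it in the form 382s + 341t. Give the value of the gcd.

Euclidean algorithm:
382 = 1·341 + 41
341 = 8·41 + 13
41 = 3·13 + 2
13 = 6·2 + 1
2 = 2·1 + 0
gcd(382, 341) = 1.
Express as a combination:
1 = 13 − 6·2
1 = −6·41 + 19·13
1 = 19·341 − 158·41
1 = −158·382 + 177·341
So 1 = (-158)·382 + (177)·341.

1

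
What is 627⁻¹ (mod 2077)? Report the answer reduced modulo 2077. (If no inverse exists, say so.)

2024

gcd(2077, 627) by repeated division:
2077 = 3×627 + 196
627 = 3×196 + 39
196 = 5×39 + 1
39 = 39×1 + 0
The gcd is 1. Working backward:
1 = 196 − 5·39
1 = −5·627 + 16·196
1 = 16·2077 − 53·627
Thus 627·(-53) ≡ 1 (mod 2077); reducing, -53 mod 2077 = 2024.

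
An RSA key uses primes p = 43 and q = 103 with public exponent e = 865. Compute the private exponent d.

1045

φ(n) = (p−1)(q−1) = 42·102 = 4284.
Need d with 865·d ≡ 1 (mod 4284). Apply the extended Euclidean algorithm:
4284 = 4×865 + 824
865 = 1×824 + 41
824 = 20×41 + 4
41 = 10×4 + 1
4 = 4×1 + 0
Back-substitute:
1 = 41 − 10·4
1 = −10·824 + 201·41
1 = 201·865 − 211·824
1 = −211·4284 + 1045·865
So 865·1045 ≡ 1 (mod 4284), hence d = 1045.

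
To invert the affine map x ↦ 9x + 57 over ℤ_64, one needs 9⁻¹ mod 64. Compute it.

gcd(64, 9) by repeated division:
64 = 7×9 + 1
9 = 9×1 + 0
gcd = 1, so the inverse exists. Back-substitute:
1 = 64 − 7·9
So 9·(-7) ≡ 1 (mod 64), and -7 ≡ 57 (mod 64).

57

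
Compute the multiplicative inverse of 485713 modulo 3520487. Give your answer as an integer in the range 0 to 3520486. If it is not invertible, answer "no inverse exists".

1063982

Apply the Euclidean algorithm to 3520487 and 485713:
3520487 = 7*485713 + 120496
485713 = 4*120496 + 3729
120496 = 32*3729 + 1168
3729 = 3*1168 + 225
1168 = 5*225 + 43
225 = 5*43 + 10
43 = 4*10 + 3
10 = 3*3 + 1
3 = 3*1 + 0
The gcd is 1. Working backward:
1 = 10 − 3·3
1 = −3·43 + 13·10
1 = 13·225 − 68·43
1 = −68·1168 + 353·225
1 = 353·3729 − 1127·1168
1 = −1127·120496 + 36417·3729
1 = 36417·485713 − 146795·120496
1 = −146795·3520487 + 1063982·485713
So 485713·1063982 ≡ 1 (mod 3520487).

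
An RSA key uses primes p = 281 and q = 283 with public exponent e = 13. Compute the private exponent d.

φ(n) = (p−1)(q−1) = 280·282 = 78960.
Need d with 13·d ≡ 1 (mod 78960). Apply the extended Euclidean algorithm:
78960 = 6073·13 + 11
13 = 1·11 + 2
11 = 5·2 + 1
2 = 2·1 + 0
Back-substitute:
1 = 11 − 5·2
1 = −5·13 + 6·11
1 = 6·78960 − 36443·13
So 13·(-36443) ≡ 1 (mod 78960), hence d ≡ -36443 ≡ 42517 (mod 78960).

42517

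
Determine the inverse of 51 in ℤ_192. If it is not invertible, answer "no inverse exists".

Euclidean algorithm on 192, 51:
192 = 3×51 + 39
51 = 1×39 + 12
39 = 3×12 + 3
12 = 4×3 + 0
gcd(51, 192) = 3 ≠ 1, so 51 has no multiplicative inverse modulo 192.

no inverse exists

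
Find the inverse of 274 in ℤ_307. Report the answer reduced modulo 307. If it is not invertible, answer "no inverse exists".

93

Apply the Euclidean algorithm to 307 and 274:
307 = 1×274 + 33
274 = 8×33 + 10
33 = 3×10 + 3
10 = 3×3 + 1
3 = 3×1 + 0
The gcd is 1. Working backward:
1 = 10 − 3·3
1 = −3·33 + 10·10
1 = 10·274 − 83·33
1 = −83·307 + 93·274
So 274·93 ≡ 1 (mod 307).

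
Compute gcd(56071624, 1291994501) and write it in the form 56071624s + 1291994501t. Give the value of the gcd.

Euclidean algorithm:
1291994501 = 23*56071624 + 2347149
56071624 = 23*2347149 + 2087197
2347149 = 1*2087197 + 259952
2087197 = 8*259952 + 7581
259952 = 34*7581 + 2198
7581 = 3*2198 + 987
2198 = 2*987 + 224
987 = 4*224 + 91
224 = 2*91 + 42
91 = 2*42 + 7
42 = 6*7 + 0
gcd(56071624, 1291994501) = 7.
Working backward:
7 = 91 − 2·42
7 = −2·224 + 5·91
7 = 5·987 − 22·224
7 = −22·2198 + 49·987
7 = 49·7581 − 169·2198
7 = −169·259952 + 5795·7581
7 = 5795·2087197 − 46529·259952
7 = −46529·2347149 + 52324·2087197
7 = 52324·56071624 − 1249981·2347149
7 = −1249981·1291994501 + 28801887·56071624
So 7 = (-1249981)·1291994501 + (28801887)·56071624.

7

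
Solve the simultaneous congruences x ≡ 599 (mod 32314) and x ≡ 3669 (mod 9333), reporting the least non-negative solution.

Write x = 599 + 32314·k. Then 32314·k ≡ 3669 − 599 ≡ 3070 (mod 9333).
Need 32314⁻¹ mod 9333. Extended Euclid on (9333, 4315):
9333 = 2×4315 + 703
4315 = 6×703 + 97
703 = 7×97 + 24
97 = 4×24 + 1
24 = 24×1 + 0
Back-substitute:
1 = 97 − 4·24
1 = −4·703 + 29·97
1 = 29·4315 − 178·703
1 = −178·9333 + 385·4315
32314⁻¹ ≡ 385 (mod 9333), so k ≡ 385·3070 ≡ 5992 (mod 9333).
x = 599 + 32314·5992 = 193626087.

193626087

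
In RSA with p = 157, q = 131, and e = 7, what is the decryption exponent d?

φ(n) = (p−1)(q−1) = 156·130 = 20280.
Need d with 7·d ≡ 1 (mod 20280). Apply the extended Euclidean algorithm:
20280 = 2897·7 + 1
7 = 7·1 + 0
Back-substitute:
1 = 20280 − 2897·7
So 7·(-2897) ≡ 1 (mod 20280), hence d ≡ -2897 ≡ 17383 (mod 20280).

17383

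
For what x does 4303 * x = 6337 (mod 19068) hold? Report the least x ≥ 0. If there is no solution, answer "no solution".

11647

First find gcd(4303, 19068):
19068 = 4×4303 + 1856
4303 = 2×1856 + 591
1856 = 3×591 + 83
591 = 7×83 + 10
83 = 8×10 + 3
10 = 3×3 + 1
3 = 3×1 + 0
gcd = 1, so a unique solution mod 19068 exists.
Back-substitute for the Bézout coefficients:
1 = 10 − 3·3
1 = −3·83 + 25·10
1 = 25·591 − 178·83
1 = −178·1856 + 559·591
1 = 559·4303 − 1296·1856
1 = −1296·19068 + 5743·4303
So 4303·(5743) ≡ 1 (mod 19068), giving 4303⁻¹ ≡ 5743.
x ≡ 4303⁻¹·6337 ≡ 5743·6337 ≡ 11647 (mod 19068).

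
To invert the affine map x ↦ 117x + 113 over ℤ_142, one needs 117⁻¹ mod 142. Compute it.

17

Apply the Euclidean algorithm to 142 and 117:
142 = 1·117 + 25
117 = 4·25 + 17
25 = 1·17 + 8
17 = 2·8 + 1
8 = 8·1 + 0
Since gcd(117, 142) = 1, back-substitute to write 1 as a combination:
1 = 17 − 2·8
1 = −2·25 + 3·17
1 = 3·117 − 14·25
1 = −14·142 + 17·117
So 117·17 ≡ 1 (mod 142).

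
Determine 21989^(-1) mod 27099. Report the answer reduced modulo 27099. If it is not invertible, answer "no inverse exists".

19139

gcd(27099, 21989) by repeated division:
27099 = 1·21989 + 5110
21989 = 4·5110 + 1549
5110 = 3·1549 + 463
1549 = 3·463 + 160
463 = 2·160 + 143
160 = 1·143 + 17
143 = 8·17 + 7
17 = 2·7 + 3
7 = 2·3 + 1
3 = 3·1 + 0
Since gcd(21989, 27099) = 1, back-substitute to write 1 as a combination:
1 = 7 − 2·3
1 = −2·17 + 5·7
1 = 5·143 − 42·17
1 = −42·160 + 47·143
1 = 47·463 − 136·160
1 = −136·1549 + 455·463
1 = 455·5110 − 1501·1549
1 = −1501·21989 + 6459·5110
1 = 6459·27099 − 7960·21989
So 21989·(-7960) ≡ 1 (mod 27099), and -7960 ≡ 19139 (mod 27099).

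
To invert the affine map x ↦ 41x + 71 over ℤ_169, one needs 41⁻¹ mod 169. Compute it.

33

Extended Euclidean algorithm:
169 = 4·41 + 5
41 = 8·5 + 1
5 = 5·1 + 0
gcd = 1, so the inverse exists. Back-substitute:
1 = 41 − 8·5
1 = −8·169 + 33·41
So 41·33 ≡ 1 (mod 169).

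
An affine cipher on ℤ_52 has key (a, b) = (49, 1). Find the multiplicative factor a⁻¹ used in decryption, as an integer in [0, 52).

17

Apply the Euclidean algorithm to 52 and 49:
52 = 1×49 + 3
49 = 16×3 + 1
3 = 3×1 + 0
gcd = 1, so the inverse exists. Back-substitute:
1 = 49 − 16·3
1 = −16·52 + 17·49
So 49·17 ≡ 1 (mod 52).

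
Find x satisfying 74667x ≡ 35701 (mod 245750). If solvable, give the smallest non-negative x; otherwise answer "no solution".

First find gcd(74667, 245750):
245750 = 3·74667 + 21749
74667 = 3·21749 + 9420
21749 = 2·9420 + 2909
9420 = 3·2909 + 693
2909 = 4·693 + 137
693 = 5·137 + 8
137 = 17·8 + 1
8 = 8·1 + 0
gcd = 1, so a unique solution mod 245750 exists.
Back-substitute for the Bézout coefficients:
1 = 137 − 17·8
1 = −17·693 + 86·137
1 = 86·2909 − 361·693
1 = −361·9420 + 1169·2909
1 = 1169·21749 − 2699·9420
1 = −2699·74667 + 9266·21749
1 = 9266·245750 − 30497·74667
So 74667·(-30497) ≡ 1 (mod 245750), giving 74667⁻¹ ≡ 215253.
x ≡ 74667⁻¹·35701 ≡ 215253·35701 ≡ 144853 (mod 245750).

144853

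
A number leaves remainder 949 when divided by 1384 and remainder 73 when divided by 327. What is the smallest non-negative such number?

Write x = 949 + 1384·k. Then 1384·k ≡ 73 − 949 ≡ 105 (mod 327).
Need 1384⁻¹ mod 327. Extended Euclid on (327, 76):
327 = 4×76 + 23
76 = 3×23 + 7
23 = 3×7 + 2
7 = 3×2 + 1
2 = 2×1 + 0
Back-substitute:
1 = 7 − 3·2
1 = −3·23 + 10·7
1 = 10·76 − 33·23
1 = −33·327 + 142·76
1384⁻¹ ≡ 142 (mod 327), so k ≡ 142·105 ≡ 195 (mod 327).
x = 949 + 1384·195 = 270829.

270829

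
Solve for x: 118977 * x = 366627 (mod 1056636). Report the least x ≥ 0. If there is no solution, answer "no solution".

First find gcd(118977, 1056636):
1056636 = 8·118977 + 104820
118977 = 1·104820 + 14157
104820 = 7·14157 + 5721
14157 = 2·5721 + 2715
5721 = 2·2715 + 291
2715 = 9·291 + 96
291 = 3·96 + 3
96 = 32·3 + 0
gcd = 3 and 3 | 366627, so solutions exist. Divide through by 3: 39659x ≡ 122209 (mod 352212).
Now find 39659⁻¹ mod 352212:
352212 = 8·39659 + 34940
39659 = 1·34940 + 4719
34940 = 7·4719 + 1907
4719 = 2·1907 + 905
1907 = 2·905 + 97
905 = 9·97 + 32
97 = 3·32 + 1
32 = 32·1 + 0
Back-substitute:
1 = 97 − 3·32
1 = −3·905 + 28·97
1 = 28·1907 − 59·905
1 = −59·4719 + 146·1907
1 = 146·34940 − 1081·4719
1 = −1081·39659 + 1227·34940
1 = 1227·352212 − 10897·39659
So 39659·(-10897) ≡ 1 (mod 352212), i.e. 39659⁻¹ ≡ 341315.
Then x ≡ 341315·122209 ≡ 2099 (mod 352212); the smallest non-negative solution is x = 2099.

2099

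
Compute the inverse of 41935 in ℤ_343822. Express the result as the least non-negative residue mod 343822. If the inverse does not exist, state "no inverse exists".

Extended Euclidean algorithm:
343822 = 8×41935 + 8342
41935 = 5×8342 + 225
8342 = 37×225 + 17
225 = 13×17 + 4
17 = 4×4 + 1
4 = 4×1 + 0
gcd = 1, so the inverse exists. Back-substitute:
1 = 17 − 4·4
1 = −4·225 + 53·17
1 = 53·8342 − 1965·225
1 = −1965·41935 + 9878·8342
1 = 9878·343822 − 80989·41935
So 41935·(-80989) ≡ 1 (mod 343822), and -80989 ≡ 262833 (mod 343822).

262833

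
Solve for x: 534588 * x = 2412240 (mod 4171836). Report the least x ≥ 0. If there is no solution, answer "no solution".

269268

First find gcd(534588, 4171836):
4171836 = 7·534588 + 429720
534588 = 1·429720 + 104868
429720 = 4·104868 + 10248
104868 = 10·10248 + 2388
10248 = 4·2388 + 696
2388 = 3·696 + 300
696 = 2·300 + 96
300 = 3·96 + 12
96 = 8·12 + 0
gcd = 12 and 12 | 2412240, so solutions exist. Divide through by 12: 44549x ≡ 201020 (mod 347653).
Now find 44549⁻¹ mod 347653:
347653 = 7·44549 + 35810
44549 = 1·35810 + 8739
35810 = 4·8739 + 854
8739 = 10·854 + 199
854 = 4·199 + 58
199 = 3·58 + 25
58 = 2·25 + 8
25 = 3·8 + 1
8 = 8·1 + 0
Back-substitute:
1 = 25 − 3·8
1 = −3·58 + 7·25
1 = 7·199 − 24·58
1 = −24·854 + 103·199
1 = 103·8739 − 1054·854
1 = −1054·35810 + 4319·8739
1 = 4319·44549 − 5373·35810
1 = −5373·347653 + 41930·44549
So 44549⁻¹ ≡ 41930 (mod 347653).
Then x ≡ 41930·201020 ≡ 269268 (mod 347653); the smallest non-negative solution is x = 269268.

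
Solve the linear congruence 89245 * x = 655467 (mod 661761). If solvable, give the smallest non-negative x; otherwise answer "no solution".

First find gcd(89245, 661761):
661761 = 7·89245 + 37046
89245 = 2·37046 + 15153
37046 = 2·15153 + 6740
15153 = 2·6740 + 1673
6740 = 4·1673 + 48
1673 = 34·48 + 41
48 = 1·41 + 7
41 = 5·7 + 6
7 = 1·6 + 1
6 = 6·1 + 0
gcd = 1, so a unique solution mod 661761 exists.
Back-substitute for the Bézout coefficients:
1 = 7 − 6
1 = −41 + 6·7
1 = 6·48 − 7·41
1 = −7·1673 + 244·48
1 = 244·6740 − 983·1673
1 = −983·15153 + 2210·6740
1 = 2210·37046 − 5403·15153
1 = −5403·89245 + 13016·37046
1 = 13016·661761 − 96515·89245
So 89245·(-96515) ≡ 1 (mod 661761), giving 89245⁻¹ ≡ 565246.
x ≡ 89245⁻¹·655467 ≡ 565246·655467 ≡ 630573 (mod 661761).

630573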